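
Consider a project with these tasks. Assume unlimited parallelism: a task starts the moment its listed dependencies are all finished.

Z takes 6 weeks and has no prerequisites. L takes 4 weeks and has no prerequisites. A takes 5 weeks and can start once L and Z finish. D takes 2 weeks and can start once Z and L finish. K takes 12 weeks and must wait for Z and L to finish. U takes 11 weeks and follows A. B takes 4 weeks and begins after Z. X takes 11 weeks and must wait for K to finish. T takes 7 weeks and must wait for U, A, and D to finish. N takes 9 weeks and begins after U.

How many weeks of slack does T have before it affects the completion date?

2

The longest chain is Z→A→U→N = 6+5+11+9 = 31; overall finish 31 weeks.
T finishes as early as 29 and must finish by 31.
So T can slip 31 − 29 = 2 weeks.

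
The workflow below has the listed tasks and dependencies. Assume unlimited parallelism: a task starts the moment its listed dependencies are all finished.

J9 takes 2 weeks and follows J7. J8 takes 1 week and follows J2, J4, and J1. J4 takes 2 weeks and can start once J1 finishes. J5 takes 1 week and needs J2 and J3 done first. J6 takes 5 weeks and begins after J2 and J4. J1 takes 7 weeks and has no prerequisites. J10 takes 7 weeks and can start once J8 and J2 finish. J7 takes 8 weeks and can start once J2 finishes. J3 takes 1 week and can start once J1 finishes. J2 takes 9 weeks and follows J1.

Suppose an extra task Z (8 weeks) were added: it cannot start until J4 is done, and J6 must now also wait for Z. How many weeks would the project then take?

Originally the project takes 26 weeks.
With Z inserted, J6 now waits for max(J2, J4, Z).
New critical path: J1→J2→J7→J9 = 7+9+8+2 = 26 ⇒ 26 weeks.

26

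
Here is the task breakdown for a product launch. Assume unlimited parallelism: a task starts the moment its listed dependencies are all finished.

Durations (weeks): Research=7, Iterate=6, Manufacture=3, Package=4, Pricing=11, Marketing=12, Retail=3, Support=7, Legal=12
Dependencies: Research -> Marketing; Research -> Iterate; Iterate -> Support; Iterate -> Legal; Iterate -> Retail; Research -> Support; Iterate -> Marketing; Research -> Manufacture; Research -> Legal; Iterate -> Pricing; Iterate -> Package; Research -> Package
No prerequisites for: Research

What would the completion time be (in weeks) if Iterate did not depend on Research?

With the dependency in place, Research→Iterate→Marketing = 7+6+12 = 25 sets the finish at 25 weeks.
Without Research→Iterate, Iterate's earliest start moves from 7 to 0.
The longest chain is now Research→Marketing = 7+12 = 19, so the job takes 19 weeks.

19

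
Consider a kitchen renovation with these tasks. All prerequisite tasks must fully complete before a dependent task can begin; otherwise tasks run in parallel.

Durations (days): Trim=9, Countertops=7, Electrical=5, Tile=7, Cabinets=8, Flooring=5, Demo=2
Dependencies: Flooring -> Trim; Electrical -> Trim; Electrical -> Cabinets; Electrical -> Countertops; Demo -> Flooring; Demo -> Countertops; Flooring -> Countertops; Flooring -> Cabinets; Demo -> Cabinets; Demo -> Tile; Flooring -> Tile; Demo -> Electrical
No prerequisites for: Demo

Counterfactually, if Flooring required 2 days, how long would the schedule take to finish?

Baseline: Demo→Flooring→Trim = 2+5+9 = 16 → 16 days.
Flooring is on the critical path; changing it to 2 makes that path 13 days.
New critical path: Demo→Electrical→Trim = 2+5+9 = 16 ⇒ 16 days.

16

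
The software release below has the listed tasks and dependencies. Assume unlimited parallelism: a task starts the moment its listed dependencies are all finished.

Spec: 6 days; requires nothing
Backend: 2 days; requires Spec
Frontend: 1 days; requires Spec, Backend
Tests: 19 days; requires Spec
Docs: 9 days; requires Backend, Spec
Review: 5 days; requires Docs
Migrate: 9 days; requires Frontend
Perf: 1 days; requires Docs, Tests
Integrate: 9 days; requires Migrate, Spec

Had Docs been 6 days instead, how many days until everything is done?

The binding path is Spec→Backend→Frontend→Migrate→Integrate = 6+2+1+9+9 = 27; finish at 27 days.
Docs has 5 days of float (longest path through it is 22).
The critical path is still Spec→Backend→Frontend→Migrate→Integrate; finish is now 27 days.

27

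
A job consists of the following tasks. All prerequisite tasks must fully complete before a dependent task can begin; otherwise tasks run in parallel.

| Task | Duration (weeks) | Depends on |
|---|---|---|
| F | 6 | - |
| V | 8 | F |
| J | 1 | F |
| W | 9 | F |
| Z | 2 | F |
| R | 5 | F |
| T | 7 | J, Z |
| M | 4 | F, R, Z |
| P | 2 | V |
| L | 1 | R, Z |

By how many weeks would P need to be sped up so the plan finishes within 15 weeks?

1

Current finish: 16 weeks; target: 15.
P is on every critical path, so each week cut from P cuts the finish by one (this holds down to a finish of 15).
Need 16 − 15 = 1 week off P → P becomes 1 week, finish becomes 15.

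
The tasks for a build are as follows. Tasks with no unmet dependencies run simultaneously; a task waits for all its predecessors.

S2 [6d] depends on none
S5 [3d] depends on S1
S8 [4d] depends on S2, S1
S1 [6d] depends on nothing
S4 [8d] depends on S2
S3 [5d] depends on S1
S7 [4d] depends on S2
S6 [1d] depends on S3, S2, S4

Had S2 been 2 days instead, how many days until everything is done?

Baseline: S2→S4→S6 = 6+8+1 = 15 → 15 days.
Since S2 is critical, the -4 change carries straight to that chain (now 11 days).
New critical path: S1→S3→S6 = 6+5+1 = 12 ⇒ 12 days.

12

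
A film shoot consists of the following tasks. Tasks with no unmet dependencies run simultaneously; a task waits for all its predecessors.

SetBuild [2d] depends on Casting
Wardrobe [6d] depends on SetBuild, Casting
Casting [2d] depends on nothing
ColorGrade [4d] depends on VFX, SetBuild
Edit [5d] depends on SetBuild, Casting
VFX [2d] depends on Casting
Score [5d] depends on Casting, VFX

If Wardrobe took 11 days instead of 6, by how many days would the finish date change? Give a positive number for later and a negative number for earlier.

Baseline: Casting→SetBuild→Wardrobe = 2+2+6 = 10 → 10 days.
Wardrobe is on the critical path; changing it to 11 makes that path 15 days.
The critical path is still Casting→SetBuild→Wardrobe; finish is now 15 days.
Change in finish: 15 − 10 = +5 days.

5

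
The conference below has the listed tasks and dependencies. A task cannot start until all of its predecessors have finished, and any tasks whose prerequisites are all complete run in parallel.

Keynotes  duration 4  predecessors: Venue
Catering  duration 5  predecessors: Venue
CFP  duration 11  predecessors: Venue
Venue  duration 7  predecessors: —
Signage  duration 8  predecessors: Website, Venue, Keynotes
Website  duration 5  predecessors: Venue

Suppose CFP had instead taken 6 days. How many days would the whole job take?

20

As given, the longest chain is Venue→Website→Signage = 7+5+8 = 20, so the finish is 20 days.
CFP is off the critical path — its longest chain is 18 days, giving 2 of slack.
That remains the longest chain; total 20 days.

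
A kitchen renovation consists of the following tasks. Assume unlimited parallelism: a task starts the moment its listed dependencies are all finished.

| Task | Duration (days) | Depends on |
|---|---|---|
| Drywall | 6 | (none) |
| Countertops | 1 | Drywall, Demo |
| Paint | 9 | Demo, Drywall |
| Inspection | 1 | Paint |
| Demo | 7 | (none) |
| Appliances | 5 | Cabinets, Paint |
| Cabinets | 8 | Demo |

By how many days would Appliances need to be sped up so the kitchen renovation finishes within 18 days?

Current finish: 21 days; target: 18.
Appliances is on every critical path, so each day cut from Appliances cuts the finish by one (this holds down to a finish of 17).
Need 21 − 18 = 3 days off Appliances → Appliances becomes 2 days, finish becomes 18.

3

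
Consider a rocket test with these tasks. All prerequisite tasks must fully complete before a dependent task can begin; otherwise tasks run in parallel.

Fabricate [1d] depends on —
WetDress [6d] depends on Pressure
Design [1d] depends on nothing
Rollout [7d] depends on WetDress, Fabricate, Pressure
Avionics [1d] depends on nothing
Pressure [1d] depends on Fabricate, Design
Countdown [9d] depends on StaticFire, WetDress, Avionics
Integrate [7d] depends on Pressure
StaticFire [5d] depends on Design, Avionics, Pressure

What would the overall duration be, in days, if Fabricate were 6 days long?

22

The binding path is Fabricate→Pressure→WetDress→Countdown = 1+1+6+9 = 17; finish at 17 days.
Fabricate is on the critical path; changing it to 6 makes that path 22 days.
No other chain overtakes it, so the finish is 22 days.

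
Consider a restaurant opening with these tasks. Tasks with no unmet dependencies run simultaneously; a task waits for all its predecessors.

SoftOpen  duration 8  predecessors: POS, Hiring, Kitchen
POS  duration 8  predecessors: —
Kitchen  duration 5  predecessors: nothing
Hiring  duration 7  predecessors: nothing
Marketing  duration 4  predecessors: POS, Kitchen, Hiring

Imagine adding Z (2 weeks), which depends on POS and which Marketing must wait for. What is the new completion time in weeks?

16

Originally the restaurant opening takes 16 weeks.
With Z inserted, Marketing now waits for max(POS, Kitchen, Hiring, Z).
New critical path: POS→SoftOpen = 8+8 = 16 ⇒ 16 weeks.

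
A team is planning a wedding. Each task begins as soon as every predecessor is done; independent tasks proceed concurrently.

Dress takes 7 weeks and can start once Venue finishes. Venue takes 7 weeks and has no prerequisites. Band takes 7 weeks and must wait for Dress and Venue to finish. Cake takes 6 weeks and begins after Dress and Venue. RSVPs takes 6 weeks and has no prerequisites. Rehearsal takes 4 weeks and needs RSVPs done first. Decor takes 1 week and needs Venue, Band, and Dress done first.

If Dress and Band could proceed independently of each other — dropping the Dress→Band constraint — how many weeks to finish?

With the dependency in place, Venue→Dress→Band→Decor = 7+7+7+1 = 22 sets the finish at 22 weeks.
Without Dress→Band, Band's earliest start moves from 14 to 7.
The longest chain is now Venue→Dress→Cake = 7+7+6 = 20, so the wedding takes 20 weeks.

20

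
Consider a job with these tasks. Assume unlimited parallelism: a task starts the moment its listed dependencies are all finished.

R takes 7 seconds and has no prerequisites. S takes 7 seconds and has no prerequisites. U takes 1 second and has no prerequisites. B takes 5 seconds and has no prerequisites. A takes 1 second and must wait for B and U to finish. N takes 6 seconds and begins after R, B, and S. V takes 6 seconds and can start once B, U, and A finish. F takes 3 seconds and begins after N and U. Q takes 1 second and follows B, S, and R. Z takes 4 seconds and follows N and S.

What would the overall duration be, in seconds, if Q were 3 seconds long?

Actual critical path: R→N→Z = 7+6+4 = 17 ⇒ 17 seconds.
Q has 9 seconds of float (longest path through it is 8).
The critical path is still R→N→Z; finish is now 17 seconds.

17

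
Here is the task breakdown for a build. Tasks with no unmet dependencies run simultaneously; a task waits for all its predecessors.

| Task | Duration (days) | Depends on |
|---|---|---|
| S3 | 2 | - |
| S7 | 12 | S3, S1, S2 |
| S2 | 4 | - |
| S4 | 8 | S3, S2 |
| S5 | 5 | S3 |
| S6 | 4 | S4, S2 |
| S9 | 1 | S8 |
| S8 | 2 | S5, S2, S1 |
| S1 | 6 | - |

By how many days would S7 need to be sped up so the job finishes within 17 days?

Current finish: 18 days; target: 17.
S7 is on every critical path, so each day cut from S7 cuts the finish by one (this holds down to a finish of 16).
Need 18 − 17 = 1 day off S7 → S7 becomes 11 days, finish becomes 17.

1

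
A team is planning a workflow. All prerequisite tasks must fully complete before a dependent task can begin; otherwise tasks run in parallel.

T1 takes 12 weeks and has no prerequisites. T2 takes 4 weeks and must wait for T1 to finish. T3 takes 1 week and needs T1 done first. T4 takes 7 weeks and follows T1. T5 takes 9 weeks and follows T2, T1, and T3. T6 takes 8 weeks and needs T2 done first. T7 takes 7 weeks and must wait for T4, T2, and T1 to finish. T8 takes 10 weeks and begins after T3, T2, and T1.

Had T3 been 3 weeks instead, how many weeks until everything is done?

The binding path is T1→T2→T8 = 12+4+10 = 26; finish at 26 weeks.
The longest path through T3 is only 23 weeks, so T3 has float 3.
No other chain overtakes it, so the finish is 26 weeks.

26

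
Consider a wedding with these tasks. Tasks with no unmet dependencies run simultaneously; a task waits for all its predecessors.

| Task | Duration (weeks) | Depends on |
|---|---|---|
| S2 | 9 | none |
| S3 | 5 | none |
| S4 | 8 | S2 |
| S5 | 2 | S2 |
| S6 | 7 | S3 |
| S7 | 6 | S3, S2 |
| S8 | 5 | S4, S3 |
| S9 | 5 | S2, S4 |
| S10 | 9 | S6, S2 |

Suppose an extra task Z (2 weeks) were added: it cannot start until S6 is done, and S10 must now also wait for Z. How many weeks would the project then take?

Originally the project takes 22 weeks.
With Z inserted, S10 now waits for max(S6, S2, Z).
New critical path: S3→S6→Z→S10 = 5+7+2+9 = 23 ⇒ 23 weeks.

23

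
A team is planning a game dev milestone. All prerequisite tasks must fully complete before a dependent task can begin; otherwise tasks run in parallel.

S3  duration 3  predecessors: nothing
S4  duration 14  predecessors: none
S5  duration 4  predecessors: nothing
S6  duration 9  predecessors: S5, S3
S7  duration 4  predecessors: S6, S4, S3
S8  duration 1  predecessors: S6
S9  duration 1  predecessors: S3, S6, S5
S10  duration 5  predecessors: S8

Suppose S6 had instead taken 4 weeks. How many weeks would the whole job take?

The binding path is S5→S6→S8→S10 = 4+9+1+5 = 19; finish at 19 weeks.
Since S6 is critical, the -5 change carries straight to that chain (now 14 weeks).
New critical path: S4→S7 = 14+4 = 18 ⇒ 18 weeks.

18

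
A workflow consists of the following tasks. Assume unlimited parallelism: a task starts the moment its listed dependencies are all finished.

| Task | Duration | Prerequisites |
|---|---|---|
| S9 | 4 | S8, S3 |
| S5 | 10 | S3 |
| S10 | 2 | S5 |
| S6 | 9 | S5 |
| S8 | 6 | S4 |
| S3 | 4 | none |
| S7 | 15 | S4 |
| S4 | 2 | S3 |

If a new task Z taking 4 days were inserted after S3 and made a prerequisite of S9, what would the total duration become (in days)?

23

Originally the project takes 23 days.
With Z inserted, S9 now waits for max(S8, S3, Z).
New critical path: S3→S5→S6 = 4+10+9 = 23 ⇒ 23 days.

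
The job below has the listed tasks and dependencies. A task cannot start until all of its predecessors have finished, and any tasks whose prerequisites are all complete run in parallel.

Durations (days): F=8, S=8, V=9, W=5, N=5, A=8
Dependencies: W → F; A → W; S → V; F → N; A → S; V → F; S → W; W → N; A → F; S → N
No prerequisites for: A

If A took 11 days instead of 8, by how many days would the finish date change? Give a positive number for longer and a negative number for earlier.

3

The binding path is A→S→V→F→N = 8+8+9+8+5 = 38; finish at 38 days.
A is on the critical path; changing it to 11 makes that path 41 days.
That remains the longest chain; total 41 days.
Change in finish: 41 − 38 = +3 days.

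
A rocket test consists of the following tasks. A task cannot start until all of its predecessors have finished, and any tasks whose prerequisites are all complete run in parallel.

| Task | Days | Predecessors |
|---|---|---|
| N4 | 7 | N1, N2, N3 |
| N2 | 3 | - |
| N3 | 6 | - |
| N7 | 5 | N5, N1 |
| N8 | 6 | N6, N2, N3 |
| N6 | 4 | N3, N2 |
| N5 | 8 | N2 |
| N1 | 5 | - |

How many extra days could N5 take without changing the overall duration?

N2→N5→N7 = 3+8+5 = 16 sets the makespan at 16 days.
N5 finishes as early as 11 and must finish by 11.
So N5 can slip 11 − 11 = 0 days.

0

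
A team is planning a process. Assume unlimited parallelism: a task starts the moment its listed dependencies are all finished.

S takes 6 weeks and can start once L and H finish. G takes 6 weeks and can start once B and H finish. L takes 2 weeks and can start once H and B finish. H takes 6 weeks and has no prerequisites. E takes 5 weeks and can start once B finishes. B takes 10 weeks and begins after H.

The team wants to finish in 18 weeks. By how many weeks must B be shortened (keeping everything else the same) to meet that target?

Current finish: 24 weeks; target: 18.
B is on every critical path, so each week cut from B cuts the finish by one (this holds down to a finish of 15).
Need 24 − 18 = 6 weeks off B → B becomes 4 weeks, finish becomes 18.

6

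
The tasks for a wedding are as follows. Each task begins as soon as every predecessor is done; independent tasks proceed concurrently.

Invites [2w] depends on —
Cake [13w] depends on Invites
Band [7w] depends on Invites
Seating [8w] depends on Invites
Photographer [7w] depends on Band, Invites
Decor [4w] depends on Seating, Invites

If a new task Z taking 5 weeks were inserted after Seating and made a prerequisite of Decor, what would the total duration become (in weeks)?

Originally the plan takes 16 weeks.
With Z inserted, Decor now waits for max(Seating, Invites, Z).
New critical path: Invites→Seating→Z→Decor = 2+8+5+4 = 19 ⇒ 19 weeks.

19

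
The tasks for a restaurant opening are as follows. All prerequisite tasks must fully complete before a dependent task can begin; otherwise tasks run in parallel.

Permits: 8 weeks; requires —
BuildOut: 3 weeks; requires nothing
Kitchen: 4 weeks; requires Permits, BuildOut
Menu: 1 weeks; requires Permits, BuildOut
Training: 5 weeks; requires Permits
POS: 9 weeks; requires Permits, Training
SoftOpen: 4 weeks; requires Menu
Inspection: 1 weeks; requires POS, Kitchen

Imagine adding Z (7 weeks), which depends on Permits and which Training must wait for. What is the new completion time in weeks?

Originally the job takes 23 weeks.
With Z inserted, Training now waits for max(Permits, Z).
New critical path: Permits→Z→Training→POS→Inspection = 8+7+5+9+1 = 30 ⇒ 30 weeks.

30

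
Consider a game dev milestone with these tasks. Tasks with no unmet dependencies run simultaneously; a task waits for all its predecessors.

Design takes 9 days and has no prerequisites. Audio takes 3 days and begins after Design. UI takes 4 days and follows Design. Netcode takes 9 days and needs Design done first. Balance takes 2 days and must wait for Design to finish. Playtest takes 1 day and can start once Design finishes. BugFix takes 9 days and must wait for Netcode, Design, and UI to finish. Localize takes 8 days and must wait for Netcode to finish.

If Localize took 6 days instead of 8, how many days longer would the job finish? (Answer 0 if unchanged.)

0

Actual critical path: Design→Netcode→BugFix = 9+9+9 = 27 ⇒ 27 days.
The longest path through Localize is only 26 days, so Localize has float 1.
That remains the longest chain; total 27 days.
Change in finish: 27 − 27 = +0 days.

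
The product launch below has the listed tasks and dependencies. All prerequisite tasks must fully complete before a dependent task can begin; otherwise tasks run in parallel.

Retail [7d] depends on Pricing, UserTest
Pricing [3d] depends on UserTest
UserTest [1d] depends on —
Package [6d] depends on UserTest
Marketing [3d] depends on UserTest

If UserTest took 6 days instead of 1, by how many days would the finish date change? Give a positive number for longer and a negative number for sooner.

As given, the longest chain is UserTest→Pricing→Retail = 1+3+7 = 11, so the finish is 11 days.
Since UserTest is critical, the +5 change carries straight to that chain (now 16 days).
No other chain overtakes it, so the finish is 16 days.
Change in finish: 16 − 11 = +5 days.

5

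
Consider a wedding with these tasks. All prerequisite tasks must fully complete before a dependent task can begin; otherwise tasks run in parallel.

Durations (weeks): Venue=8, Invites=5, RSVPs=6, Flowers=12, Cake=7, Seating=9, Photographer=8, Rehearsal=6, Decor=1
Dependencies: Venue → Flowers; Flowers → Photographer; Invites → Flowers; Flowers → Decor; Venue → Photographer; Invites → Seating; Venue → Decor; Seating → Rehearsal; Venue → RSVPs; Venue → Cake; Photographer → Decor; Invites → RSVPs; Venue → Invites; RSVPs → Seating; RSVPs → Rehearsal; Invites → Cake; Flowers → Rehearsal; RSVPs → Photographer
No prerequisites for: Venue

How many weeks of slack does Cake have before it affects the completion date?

14

Critical path: Venue→Invites→RSVPs→Seating→Rehearsal = 8+5+6+9+6 = 34, so the finish is 34 weeks.
Longest path through Cake: 20 weeks (earliest finish 20, latest finish 34).
So Cake can slip 34 − 20 = 14 weeks.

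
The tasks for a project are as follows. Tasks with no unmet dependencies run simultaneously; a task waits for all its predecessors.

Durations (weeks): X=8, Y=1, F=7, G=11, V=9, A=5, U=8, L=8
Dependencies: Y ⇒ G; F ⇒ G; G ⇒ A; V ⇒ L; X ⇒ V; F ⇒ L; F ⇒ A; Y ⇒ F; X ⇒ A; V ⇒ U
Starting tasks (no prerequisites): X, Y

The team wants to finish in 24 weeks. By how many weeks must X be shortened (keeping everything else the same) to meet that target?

Current finish: 25 weeks; target: 24.
X is on every critical path, so each week cut from X cuts the finish by one (this holds down to a finish of 24).
Need 25 − 24 = 1 week off X → X becomes 7 weeks, finish becomes 24.

1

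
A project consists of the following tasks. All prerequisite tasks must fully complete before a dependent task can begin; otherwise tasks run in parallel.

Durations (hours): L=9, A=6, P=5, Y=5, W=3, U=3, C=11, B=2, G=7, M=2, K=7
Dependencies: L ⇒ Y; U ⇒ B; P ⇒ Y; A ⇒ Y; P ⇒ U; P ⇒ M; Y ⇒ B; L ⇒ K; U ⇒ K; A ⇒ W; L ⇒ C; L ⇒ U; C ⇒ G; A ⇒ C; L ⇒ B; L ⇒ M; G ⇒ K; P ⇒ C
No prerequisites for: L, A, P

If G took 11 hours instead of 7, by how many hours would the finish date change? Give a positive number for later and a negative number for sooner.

4

The binding path is L→C→G→K = 9+11+7+7 = 34; finish at 34 hours.
G lies on that path, so at 11 hours the path becomes 38 hours.
No other chain overtakes it, so the finish is 38 hours.
Change in finish: 38 − 34 = +4 hours.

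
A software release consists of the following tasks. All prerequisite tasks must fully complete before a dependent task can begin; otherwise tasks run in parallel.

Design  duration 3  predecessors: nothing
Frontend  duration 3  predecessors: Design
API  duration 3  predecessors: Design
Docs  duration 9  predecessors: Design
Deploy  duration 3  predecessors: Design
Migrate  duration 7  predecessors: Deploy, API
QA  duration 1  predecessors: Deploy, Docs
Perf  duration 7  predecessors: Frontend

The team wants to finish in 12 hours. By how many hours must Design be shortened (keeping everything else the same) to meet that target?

1

Current finish: 13 hours; target: 12.
Design is on every critical path, so each hour cut from Design cuts the finish by one (this holds down to a finish of 11).
Need 13 − 12 = 1 hour off Design → Design becomes 2 hours, finish becomes 12.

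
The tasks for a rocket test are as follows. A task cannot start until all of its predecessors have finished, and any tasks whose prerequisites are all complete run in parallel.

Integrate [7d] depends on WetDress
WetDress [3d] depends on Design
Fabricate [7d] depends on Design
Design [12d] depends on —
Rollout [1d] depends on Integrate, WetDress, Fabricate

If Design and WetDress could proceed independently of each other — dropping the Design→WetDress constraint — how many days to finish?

Before: longest chain Design→WetDress→Integrate→Rollout = 12+3+7+1 = 23, finish 23.
Without Design→WetDress, WetDress's earliest start moves from 12 to 0.
The longest chain is now Design→Fabricate→Rollout = 12+7+1 = 20, so the job takes 20 days.

20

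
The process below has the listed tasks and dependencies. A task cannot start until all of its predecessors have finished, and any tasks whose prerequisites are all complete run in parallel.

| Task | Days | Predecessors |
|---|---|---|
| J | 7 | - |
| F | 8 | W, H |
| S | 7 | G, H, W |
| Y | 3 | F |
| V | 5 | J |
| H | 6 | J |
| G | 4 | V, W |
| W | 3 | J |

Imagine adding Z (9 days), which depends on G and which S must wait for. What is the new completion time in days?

32

Originally the job takes 24 days.
With Z inserted, S now waits for max(G, H, W, Z).
New critical path: J→V→G→Z→S = 7+5+4+9+7 = 32 ⇒ 32 days.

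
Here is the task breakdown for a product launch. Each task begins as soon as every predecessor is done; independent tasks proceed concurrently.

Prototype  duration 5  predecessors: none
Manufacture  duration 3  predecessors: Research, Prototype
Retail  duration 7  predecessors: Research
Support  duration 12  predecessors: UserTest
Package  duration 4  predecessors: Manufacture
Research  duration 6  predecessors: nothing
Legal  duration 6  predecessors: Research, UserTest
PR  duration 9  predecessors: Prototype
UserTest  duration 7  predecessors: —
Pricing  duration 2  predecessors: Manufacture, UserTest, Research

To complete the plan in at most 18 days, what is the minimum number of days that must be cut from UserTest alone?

1

Current finish: 19 days; target: 18.
UserTest is on every critical path, so each day cut from UserTest cuts the finish by one (this holds down to a finish of 14).
Need 19 − 18 = 1 day off UserTest → UserTest becomes 6 days, finish becomes 18.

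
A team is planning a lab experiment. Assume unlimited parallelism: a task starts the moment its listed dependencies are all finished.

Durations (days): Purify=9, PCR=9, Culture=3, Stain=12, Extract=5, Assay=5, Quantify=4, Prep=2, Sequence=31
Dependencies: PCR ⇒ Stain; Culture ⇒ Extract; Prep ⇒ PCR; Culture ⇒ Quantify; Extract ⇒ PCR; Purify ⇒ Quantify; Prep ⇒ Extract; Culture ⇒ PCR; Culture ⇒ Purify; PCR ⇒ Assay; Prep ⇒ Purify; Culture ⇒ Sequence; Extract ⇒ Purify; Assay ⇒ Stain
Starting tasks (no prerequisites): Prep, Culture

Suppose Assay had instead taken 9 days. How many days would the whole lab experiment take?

Actual critical path: Culture→Extract→PCR→Assay→Stain = 3+5+9+5+12 = 34 ⇒ 34 days.
Assay is on the critical path; changing it to 9 makes that path 38 days.
No other chain overtakes it, so the finish is 38 days.

38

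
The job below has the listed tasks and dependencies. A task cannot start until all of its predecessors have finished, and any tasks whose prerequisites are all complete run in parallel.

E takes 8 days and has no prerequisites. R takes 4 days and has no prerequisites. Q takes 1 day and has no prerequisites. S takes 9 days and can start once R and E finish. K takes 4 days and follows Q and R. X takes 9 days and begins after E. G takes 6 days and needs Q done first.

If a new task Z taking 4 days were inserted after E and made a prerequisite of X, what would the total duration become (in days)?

21

Originally the job takes 17 days.
With Z inserted, X now waits for max(E, Z).
New critical path: E→Z→X = 8+4+9 = 21 ⇒ 21 days.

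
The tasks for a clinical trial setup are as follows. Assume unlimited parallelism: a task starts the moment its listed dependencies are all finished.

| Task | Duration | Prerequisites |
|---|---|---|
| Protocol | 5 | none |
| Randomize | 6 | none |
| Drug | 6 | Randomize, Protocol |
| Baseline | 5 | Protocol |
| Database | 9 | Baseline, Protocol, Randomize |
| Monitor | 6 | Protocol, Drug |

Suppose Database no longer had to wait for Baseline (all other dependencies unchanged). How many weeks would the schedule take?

18

Before: longest chain Protocol→Baseline→Database = 5+5+9 = 19, finish 19.
Without Baseline→Database, Database's earliest start moves from 10 to 6.
After: Randomize→Drug→Monitor = 6+6+6 = 18 → 18 weeks.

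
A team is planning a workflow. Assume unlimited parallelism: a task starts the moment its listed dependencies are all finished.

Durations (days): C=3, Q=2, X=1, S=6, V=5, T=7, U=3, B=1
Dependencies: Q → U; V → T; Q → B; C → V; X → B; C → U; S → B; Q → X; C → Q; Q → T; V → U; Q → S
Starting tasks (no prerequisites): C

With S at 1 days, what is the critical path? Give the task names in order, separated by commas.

Baseline: C→V→T = 3+5+7 = 15 → 15 days.
The longest path through S is only 12 days, so S has float 3.
The critical path is still C→V→T; finish is now 15 days.

C, V, T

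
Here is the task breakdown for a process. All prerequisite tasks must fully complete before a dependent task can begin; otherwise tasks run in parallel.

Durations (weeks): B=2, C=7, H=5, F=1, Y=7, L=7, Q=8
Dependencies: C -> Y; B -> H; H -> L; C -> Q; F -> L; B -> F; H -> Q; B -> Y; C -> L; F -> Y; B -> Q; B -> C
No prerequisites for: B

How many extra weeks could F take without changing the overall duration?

7

Critical path: B→C→Q = 2+7+8 = 17, so the finish is 17 weeks.
Longest path through F: 10 weeks (earliest finish 3, latest finish 10).
So F can slip 10 − 3 = 7 weeks.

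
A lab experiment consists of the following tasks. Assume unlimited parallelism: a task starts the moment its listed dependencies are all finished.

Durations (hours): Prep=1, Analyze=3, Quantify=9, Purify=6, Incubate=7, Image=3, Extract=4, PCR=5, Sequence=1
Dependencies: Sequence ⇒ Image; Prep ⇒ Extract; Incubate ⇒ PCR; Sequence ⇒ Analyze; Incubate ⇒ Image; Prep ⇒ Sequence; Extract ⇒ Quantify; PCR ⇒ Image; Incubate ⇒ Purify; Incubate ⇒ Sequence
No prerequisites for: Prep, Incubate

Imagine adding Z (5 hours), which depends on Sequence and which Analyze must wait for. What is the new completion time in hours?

16

Originally the job takes 15 hours.
With Z inserted, Analyze now waits for max(Sequence, Z).
New critical path: Incubate→Sequence→Z→Analyze = 7+1+5+3 = 16 ⇒ 16 hours.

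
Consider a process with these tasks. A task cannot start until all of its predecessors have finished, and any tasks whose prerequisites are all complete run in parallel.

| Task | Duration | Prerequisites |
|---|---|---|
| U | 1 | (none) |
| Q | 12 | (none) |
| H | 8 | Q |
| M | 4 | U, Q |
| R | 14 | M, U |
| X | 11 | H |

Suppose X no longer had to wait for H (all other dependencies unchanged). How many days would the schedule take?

30

Original critical path: Q→H→X = 12+8+11 = 31 ⇒ 31 days.
Without H→X, X's earliest start moves from 20 to 0.
After: Q→M→R = 12+4+14 = 30 → 30 days.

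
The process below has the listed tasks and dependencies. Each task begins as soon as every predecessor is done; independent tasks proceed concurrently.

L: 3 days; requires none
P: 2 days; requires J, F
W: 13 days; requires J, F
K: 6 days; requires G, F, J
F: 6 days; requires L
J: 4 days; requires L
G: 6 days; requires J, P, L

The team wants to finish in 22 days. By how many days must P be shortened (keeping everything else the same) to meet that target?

1

Current finish: 23 days; target: 22.
P is on every critical path, so each day cut from P cuts the finish by one (this holds down to a finish of 22).
Need 23 − 22 = 1 day off P → P becomes 1 day, finish becomes 22.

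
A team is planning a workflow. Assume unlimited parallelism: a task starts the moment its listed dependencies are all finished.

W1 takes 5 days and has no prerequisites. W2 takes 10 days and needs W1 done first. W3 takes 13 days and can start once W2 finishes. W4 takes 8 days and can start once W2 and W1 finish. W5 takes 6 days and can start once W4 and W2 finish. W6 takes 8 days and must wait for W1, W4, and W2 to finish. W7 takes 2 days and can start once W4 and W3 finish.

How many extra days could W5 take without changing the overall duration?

2

The longest chain is W1→W2→W4→W6 = 5+10+8+8 = 31; overall finish 31 days.
W5 finishes as early as 29 and must finish by 31.
Slack of W5 = 25 − 23 = 2 days.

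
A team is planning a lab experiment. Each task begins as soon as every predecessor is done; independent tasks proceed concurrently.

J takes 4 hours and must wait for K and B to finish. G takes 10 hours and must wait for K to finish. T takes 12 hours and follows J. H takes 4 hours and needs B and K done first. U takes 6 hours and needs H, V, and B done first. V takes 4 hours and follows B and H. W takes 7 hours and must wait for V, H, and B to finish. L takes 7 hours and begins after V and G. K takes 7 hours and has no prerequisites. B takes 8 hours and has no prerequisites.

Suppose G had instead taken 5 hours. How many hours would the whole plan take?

24

Baseline: K→G→L = 7+10+7 = 24 → 24 hours.
Since G is critical, the -5 change carries straight to that chain (now 19 hours).
The binding chain switches to B→J→T = 8+4+12 = 24; finish 24 hours.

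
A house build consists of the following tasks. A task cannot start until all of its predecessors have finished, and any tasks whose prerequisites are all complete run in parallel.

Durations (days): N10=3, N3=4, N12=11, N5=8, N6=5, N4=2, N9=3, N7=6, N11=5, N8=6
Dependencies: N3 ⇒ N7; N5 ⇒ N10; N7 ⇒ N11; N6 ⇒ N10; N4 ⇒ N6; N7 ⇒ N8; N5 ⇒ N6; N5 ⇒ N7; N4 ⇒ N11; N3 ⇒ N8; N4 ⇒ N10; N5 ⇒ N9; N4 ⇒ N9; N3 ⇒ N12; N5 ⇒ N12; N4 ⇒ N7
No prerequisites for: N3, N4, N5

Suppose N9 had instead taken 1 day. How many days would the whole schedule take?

The binding path is N5→N7→N8 = 8+6+6 = 20; finish at 20 days.
N9 has 9 days of float (longest path through it is 11).
That remains the longest chain; total 20 days.

20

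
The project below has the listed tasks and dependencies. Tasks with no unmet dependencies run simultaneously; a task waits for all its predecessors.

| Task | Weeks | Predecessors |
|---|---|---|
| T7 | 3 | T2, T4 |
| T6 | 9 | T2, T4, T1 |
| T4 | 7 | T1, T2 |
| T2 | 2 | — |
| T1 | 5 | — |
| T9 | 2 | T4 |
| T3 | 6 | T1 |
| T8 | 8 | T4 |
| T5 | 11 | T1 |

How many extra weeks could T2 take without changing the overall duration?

3

T1→T4→T6 = 5+7+9 = 21 sets the makespan at 21 weeks.
Longest path through T2: 18 weeks (earliest finish 2, latest finish 5).
Float = 21 − 18 = 3.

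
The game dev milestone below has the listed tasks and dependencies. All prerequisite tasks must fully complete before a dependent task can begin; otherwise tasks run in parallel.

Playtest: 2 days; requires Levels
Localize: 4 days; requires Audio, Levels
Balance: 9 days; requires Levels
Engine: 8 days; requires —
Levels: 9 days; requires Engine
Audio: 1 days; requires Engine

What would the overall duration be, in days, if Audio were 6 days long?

Actual critical path: Engine→Levels→Balance = 8+9+9 = 26 ⇒ 26 days.
Audio is off the critical path — its longest chain is 13 days, giving 13 of slack.
The critical path is still Engine→Levels→Balance; finish is now 26 days.

26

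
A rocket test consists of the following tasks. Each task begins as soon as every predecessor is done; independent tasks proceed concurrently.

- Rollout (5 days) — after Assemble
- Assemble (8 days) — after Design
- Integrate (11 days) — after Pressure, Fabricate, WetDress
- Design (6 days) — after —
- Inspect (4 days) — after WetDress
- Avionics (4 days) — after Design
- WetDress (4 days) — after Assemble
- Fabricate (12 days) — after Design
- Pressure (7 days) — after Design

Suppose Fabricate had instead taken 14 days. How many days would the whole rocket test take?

31

Baseline: Design→Fabricate→Integrate = 6+12+11 = 29 → 29 days.
Fabricate lies on that path, so at 14 days the path becomes 31 days.
That remains the longest chain; total 31 days.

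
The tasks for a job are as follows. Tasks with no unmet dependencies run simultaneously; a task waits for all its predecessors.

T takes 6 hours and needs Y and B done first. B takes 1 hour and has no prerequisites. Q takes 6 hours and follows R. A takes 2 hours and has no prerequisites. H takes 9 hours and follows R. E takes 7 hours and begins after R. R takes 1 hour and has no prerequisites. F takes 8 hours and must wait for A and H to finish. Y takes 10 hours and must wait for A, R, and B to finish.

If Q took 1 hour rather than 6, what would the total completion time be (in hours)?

Baseline: A→Y→T = 2+10+6 = 18 → 18 hours.
The longest path through Q is only 7 hours, so Q has float 11.
The critical path is still A→Y→T; finish is now 18 hours.

18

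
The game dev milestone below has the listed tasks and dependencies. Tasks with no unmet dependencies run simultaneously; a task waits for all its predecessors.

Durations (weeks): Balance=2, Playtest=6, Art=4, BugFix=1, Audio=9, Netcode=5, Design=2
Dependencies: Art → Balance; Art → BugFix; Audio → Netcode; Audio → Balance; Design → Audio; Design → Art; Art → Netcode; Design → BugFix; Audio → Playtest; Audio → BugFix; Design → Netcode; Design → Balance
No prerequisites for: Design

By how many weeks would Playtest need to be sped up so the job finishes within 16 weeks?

1

Current finish: 17 weeks; target: 16.
Playtest is on every critical path, so each week cut from Playtest cuts the finish by one (this holds down to a finish of 16).
Need 17 − 16 = 1 week off Playtest → Playtest becomes 5 weeks, finish becomes 16.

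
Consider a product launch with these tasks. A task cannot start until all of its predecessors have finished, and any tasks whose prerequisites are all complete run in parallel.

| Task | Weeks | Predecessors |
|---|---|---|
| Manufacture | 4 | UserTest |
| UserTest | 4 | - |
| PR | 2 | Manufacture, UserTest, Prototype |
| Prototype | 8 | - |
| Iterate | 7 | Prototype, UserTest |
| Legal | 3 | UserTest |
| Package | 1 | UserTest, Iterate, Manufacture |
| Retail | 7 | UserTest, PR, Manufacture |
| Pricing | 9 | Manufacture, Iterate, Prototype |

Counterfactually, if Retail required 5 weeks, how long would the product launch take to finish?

Critical path before the change: Prototype→Iterate→Pricing = 8+7+9 = 24 giving 24 weeks.
Retail has 7 weeks of float (longest path through it is 17).
No other chain overtakes it, so the finish is 24 weeks.

24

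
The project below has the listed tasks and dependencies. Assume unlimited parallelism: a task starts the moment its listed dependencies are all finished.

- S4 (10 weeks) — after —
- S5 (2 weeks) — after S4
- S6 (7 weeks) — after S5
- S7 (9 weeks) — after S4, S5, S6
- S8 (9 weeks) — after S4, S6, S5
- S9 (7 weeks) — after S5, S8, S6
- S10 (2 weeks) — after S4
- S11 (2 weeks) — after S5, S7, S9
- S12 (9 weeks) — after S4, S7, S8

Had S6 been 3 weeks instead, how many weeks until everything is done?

33

As given, the longest chain is S4→S5→S6→S7→S12 = 10+2+7+9+9 = 37, so the finish is 37 weeks.
Since S6 is critical, the -4 change carries straight to that chain (now 33 weeks).
No other chain overtakes it, so the finish is 33 weeks.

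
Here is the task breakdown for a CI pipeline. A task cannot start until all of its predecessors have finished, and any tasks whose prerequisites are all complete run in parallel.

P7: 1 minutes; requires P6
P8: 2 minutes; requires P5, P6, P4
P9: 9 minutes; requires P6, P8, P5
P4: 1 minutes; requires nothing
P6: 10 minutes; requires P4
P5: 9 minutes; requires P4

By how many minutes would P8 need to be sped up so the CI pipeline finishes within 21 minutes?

1

Current finish: 22 minutes; target: 21.
P8 is on every critical path, so each minute cut from P8 cuts the finish by one (this holds down to a finish of 21).
Need 22 − 21 = 1 minute off P8 → P8 becomes 1 minute, finish becomes 21.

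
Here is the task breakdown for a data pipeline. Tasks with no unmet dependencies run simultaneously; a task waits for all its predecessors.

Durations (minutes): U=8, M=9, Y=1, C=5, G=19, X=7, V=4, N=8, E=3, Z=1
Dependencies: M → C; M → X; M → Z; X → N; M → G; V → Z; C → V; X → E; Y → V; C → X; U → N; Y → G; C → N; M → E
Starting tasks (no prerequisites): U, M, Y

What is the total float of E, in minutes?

5

Critical path: M→C→X→N = 9+5+7+8 = 29, so the finish is 29 minutes.
Longest path through E: 24 minutes (earliest finish 24, latest finish 29).
Slack of E = 26 − 21 = 5 minutes.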